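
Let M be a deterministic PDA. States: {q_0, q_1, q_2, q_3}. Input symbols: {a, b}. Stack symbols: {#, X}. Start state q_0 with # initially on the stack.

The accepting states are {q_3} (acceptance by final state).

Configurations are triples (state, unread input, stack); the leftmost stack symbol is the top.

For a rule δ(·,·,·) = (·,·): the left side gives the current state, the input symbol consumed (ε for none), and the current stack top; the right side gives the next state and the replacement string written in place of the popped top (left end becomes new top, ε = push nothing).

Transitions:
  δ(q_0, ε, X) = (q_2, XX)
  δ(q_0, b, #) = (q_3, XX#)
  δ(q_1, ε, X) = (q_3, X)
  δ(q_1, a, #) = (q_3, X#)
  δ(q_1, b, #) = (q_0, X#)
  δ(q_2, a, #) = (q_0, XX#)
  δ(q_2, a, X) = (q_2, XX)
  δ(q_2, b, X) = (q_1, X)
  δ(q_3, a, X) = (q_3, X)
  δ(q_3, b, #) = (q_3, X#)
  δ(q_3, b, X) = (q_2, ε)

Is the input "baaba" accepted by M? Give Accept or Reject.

(q_0, baaba, #)
  read b, top #: go to q_3, push XX# → (q_3, aaba, XX#)
  read a, top X: go to q_3, push X → (q_3, aba, XX#)
  read a, top X: go to q_3, push X → (q_3, ba, XX#)
  read b, top X: go to q_2, push ε → (q_2, a, X#)
  read a, top X: go to q_2, push XX → (q_2, ε, XX#)
All input consumed; state q_2 ∉ F and no further ε-move applies.

Reject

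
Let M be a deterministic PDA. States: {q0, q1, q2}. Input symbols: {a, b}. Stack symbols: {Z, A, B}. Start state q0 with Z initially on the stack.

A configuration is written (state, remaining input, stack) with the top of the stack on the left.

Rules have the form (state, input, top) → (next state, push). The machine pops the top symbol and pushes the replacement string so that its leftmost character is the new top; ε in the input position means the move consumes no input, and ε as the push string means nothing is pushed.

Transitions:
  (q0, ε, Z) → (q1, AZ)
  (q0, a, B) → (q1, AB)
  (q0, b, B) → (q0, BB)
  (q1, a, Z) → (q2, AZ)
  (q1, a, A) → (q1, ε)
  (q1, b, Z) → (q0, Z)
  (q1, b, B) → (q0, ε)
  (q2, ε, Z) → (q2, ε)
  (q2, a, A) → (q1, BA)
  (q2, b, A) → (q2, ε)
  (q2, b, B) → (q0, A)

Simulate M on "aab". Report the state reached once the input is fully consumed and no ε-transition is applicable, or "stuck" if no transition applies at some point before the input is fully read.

(q0, aab, Z)
  ε-move, top Z: go to q1, push AZ → (q1, aab, AZ)
  read a, top A: go to q1, push ε → (q1, ab, Z)
  read a, top Z: go to q2, push AZ → (q2, b, AZ)
  read b, top A: go to q2, push ε → (q2, ε, Z)
  ε-move, top Z: go to q2, push ε → (q2, ε, ε)
All input consumed; M is in state q2.

q2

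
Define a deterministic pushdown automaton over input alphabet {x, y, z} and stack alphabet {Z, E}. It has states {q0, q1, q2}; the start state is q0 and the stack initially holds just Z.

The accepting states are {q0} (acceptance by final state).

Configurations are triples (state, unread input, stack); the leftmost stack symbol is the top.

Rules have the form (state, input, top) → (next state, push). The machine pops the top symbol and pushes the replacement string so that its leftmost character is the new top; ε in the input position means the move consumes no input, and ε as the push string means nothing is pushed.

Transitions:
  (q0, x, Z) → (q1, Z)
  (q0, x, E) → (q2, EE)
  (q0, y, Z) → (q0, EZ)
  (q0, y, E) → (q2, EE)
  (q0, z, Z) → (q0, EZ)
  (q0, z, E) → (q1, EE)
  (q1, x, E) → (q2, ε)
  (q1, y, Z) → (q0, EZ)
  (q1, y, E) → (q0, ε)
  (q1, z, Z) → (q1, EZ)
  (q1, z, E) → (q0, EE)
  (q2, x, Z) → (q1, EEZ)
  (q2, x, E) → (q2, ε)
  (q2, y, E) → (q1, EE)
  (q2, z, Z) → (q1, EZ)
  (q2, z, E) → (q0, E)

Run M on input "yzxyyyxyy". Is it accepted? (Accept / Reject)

(q0, yzxyyyxyy, Z)
  read y, top Z: go to q0, push EZ → (q0, zxyyyxyy, EZ)
  read z, top E: go to q1, push EE → (q1, xyyyxyy, EEZ)
  read x, top E: go to q2, push ε → (q2, yyyxyy, EZ)
  read y, top E: go to q1, push EE → (q1, yyxyy, EEZ)
  read y, top E: go to q0, push ε → (q0, yxyy, EZ)
  read y, top E: go to q2, push EE → (q2, xyy, EEZ)
  read x, top E: go to q2, push ε → (q2, yy, EZ)
  read y, top E: go to q1, push EE → (q1, y, EEZ)
  read y, top E: go to q0, push ε → (q0, ε, EZ)
All input consumed; state q0 ∈ F.

Accept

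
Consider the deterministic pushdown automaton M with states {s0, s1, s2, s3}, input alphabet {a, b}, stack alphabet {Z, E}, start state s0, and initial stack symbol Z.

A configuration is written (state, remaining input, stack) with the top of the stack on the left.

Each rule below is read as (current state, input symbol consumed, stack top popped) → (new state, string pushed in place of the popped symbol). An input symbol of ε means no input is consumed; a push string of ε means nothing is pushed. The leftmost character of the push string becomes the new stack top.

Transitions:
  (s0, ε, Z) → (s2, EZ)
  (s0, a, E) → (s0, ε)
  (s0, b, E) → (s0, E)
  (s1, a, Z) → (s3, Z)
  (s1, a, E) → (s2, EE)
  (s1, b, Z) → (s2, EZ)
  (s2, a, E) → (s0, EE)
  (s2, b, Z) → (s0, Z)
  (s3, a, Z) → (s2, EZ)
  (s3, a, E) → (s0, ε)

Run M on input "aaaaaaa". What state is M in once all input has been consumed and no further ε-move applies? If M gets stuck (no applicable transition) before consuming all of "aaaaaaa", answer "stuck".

s0

(s0, aaaaaaa, Z)
  ε-move, top Z: go to s2, push EZ → (s2, aaaaaaa, EZ)
  read a, top E: go to s0, push EE → (s0, aaaaaa, EEZ)
  read a, top E: go to s0, push ε → (s0, aaaaa, EZ)
  read a, top E: go to s0, push ε → (s0, aaaa, Z)
  ε-move, top Z: go to s2, push EZ → (s2, aaaa, EZ)
  read a, top E: go to s0, push EE → (s0, aaa, EEZ)
  read a, top E: go to s0, push ε → (s0, aa, EZ)
  read a, top E: go to s0, push ε → (s0, a, Z)
  ε-move, top Z: go to s2, push EZ → (s2, a, EZ)
  read a, top E: go to s0, push EE → (s0, ε, EEZ)
All input consumed; M is in state s0.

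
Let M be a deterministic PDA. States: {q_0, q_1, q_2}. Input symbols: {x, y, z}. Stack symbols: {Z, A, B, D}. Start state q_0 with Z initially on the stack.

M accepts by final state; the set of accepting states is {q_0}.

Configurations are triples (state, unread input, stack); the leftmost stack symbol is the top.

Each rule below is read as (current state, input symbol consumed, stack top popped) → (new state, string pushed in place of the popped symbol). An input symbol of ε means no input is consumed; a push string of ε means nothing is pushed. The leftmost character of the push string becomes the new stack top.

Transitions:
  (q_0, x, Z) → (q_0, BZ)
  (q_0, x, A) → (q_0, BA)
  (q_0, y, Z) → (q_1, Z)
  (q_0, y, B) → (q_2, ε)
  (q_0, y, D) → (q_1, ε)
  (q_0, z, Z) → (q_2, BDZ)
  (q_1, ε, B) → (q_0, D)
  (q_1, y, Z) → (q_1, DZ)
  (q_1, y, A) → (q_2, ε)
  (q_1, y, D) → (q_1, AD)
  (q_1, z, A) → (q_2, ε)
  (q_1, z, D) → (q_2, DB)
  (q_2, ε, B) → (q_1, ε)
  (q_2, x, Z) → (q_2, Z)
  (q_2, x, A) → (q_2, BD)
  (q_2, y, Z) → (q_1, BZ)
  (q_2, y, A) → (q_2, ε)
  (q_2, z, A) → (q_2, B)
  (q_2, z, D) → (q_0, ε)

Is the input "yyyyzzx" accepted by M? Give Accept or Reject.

Reject

(q_0, yyyyzzx, Z)
  read y, top Z: go to q_1, push Z → (q_1, yyyzzx, Z)
  read y, top Z: go to q_1, push DZ → (q_1, yyzzx, DZ)
  read y, top D: go to q_1, push AD → (q_1, yzzx, ADZ)
  read y, top A: go to q_2, push ε → (q_2, zzx, DZ)
  read z, top D: go to q_0, push ε → (q_0, zx, Z)
  read z, top Z: go to q_2, push BDZ → (q_2, x, BDZ)
  ε-move, top B: go to q_1, push ε → (q_1, x, DZ)
No transition applies at (q_1, x, DZ); input not fully consumed.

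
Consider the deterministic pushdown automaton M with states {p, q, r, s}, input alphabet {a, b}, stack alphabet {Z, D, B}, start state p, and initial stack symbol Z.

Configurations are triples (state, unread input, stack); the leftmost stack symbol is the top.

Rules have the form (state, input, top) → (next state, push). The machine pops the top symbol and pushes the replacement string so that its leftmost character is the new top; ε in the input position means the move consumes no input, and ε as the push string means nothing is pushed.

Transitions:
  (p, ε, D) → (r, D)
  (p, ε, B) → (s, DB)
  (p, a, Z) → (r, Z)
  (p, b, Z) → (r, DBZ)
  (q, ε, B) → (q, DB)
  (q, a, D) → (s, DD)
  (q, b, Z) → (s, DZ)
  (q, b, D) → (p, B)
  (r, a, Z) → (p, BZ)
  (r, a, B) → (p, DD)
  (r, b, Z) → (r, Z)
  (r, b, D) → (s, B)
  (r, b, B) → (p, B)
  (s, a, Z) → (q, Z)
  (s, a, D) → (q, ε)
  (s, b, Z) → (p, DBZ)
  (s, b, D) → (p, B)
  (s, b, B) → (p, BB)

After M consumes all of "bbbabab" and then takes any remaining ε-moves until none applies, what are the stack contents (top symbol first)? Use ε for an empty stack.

(p, bbbabab, Z) ⊢ (r, bbabab, DBZ) ⊢ (s, babab, BBZ) ⊢ (p, abab, BBBZ) ⊢ (s, abab, DBBBZ) ⊢ (q, bab, BBBZ) ⊢ (q, bab, DBBBZ) ⊢ (p, ab, BBBBZ) ⊢ (s, ab, DBBBBZ) ⊢ (q, b, BBBBZ) ⊢ (q, b, DBBBBZ) ⊢ (p, ε, BBBBBZ) ⊢ (s, ε, DBBBBBZ)
All input consumed in state s with stack DBBBBBZ.

DBBBBBZ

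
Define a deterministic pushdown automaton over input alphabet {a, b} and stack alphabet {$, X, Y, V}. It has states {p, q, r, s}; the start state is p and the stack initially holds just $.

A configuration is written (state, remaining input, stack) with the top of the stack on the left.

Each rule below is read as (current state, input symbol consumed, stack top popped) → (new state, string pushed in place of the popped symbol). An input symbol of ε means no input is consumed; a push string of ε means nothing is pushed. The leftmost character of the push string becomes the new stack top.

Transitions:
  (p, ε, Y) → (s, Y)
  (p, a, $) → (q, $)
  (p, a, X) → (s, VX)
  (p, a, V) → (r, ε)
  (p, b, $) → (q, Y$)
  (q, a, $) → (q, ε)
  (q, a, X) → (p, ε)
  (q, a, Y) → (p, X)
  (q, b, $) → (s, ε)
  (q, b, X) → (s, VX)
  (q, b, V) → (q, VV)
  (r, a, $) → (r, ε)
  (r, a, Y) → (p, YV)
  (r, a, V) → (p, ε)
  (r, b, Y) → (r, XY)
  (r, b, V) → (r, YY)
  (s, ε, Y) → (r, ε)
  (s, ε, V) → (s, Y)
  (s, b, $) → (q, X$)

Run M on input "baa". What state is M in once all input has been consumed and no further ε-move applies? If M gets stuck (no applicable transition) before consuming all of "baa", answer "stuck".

(p, baa, $) ⊢ (q, aa, Y$) ⊢ (p, a, X$) ⊢ (s, ε, VX$) ⊢ (s, ε, YX$) ⊢ (r, ε, X$)
All input consumed; M is in state r.

r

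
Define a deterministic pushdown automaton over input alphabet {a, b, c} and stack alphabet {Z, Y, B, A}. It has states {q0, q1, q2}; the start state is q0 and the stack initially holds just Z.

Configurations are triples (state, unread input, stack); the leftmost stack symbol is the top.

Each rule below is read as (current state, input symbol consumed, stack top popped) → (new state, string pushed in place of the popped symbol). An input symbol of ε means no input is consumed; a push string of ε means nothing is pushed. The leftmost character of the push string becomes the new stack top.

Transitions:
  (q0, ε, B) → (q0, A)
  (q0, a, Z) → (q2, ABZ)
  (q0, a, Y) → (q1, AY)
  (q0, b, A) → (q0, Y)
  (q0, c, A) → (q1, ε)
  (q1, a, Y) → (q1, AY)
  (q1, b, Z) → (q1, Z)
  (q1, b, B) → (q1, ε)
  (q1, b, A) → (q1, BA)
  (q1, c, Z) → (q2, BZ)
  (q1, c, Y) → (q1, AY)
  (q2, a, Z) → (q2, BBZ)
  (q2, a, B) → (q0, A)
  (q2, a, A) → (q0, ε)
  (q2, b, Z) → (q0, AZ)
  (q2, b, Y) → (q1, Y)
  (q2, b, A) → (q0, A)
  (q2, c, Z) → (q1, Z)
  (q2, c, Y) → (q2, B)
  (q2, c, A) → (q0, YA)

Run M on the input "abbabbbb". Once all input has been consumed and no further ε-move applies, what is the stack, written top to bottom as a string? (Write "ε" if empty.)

(q0, abbabbbb, Z)
  read a, top Z: go to q2, push ABZ → (q2, bbabbbb, ABZ)
  read b, top A: go to q0, push A → (q0, babbbb, ABZ)
  read b, top A: go to q0, push Y → (q0, abbbb, YBZ)
  read a, top Y: go to q1, push AY → (q1, bbbb, AYBZ)
  read b, top A: go to q1, push BA → (q1, bbb, BAYBZ)
  read b, top B: go to q1, push ε → (q1, bb, AYBZ)
  read b, top A: go to q1, push BA → (q1, b, BAYBZ)
  read b, top B: go to q1, push ε → (q1, ε, AYBZ)
All input consumed in state q1 with stack AYBZ.

AYBZ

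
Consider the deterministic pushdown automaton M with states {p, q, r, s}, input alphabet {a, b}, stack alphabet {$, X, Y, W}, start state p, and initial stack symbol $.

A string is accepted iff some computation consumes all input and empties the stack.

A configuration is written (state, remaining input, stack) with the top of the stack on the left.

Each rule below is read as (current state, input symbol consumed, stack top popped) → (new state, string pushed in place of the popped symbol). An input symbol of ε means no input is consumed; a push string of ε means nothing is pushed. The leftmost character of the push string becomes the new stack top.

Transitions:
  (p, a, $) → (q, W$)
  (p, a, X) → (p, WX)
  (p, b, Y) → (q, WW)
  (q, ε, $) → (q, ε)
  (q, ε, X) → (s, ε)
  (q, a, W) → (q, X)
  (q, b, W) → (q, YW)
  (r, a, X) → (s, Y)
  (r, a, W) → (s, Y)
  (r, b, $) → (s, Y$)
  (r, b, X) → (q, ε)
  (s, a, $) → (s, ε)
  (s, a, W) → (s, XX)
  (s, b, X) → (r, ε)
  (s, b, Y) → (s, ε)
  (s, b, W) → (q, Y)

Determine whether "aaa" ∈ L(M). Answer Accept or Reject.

Accept

(p, aaa, $)
  read a, top $: go to q, push W$ → (q, aa, W$)
  read a, top W: go to q, push X → (q, a, X$)
  ε-move, top X: go to s, push ε → (s, a, $)
  read a, top $: go to s, push ε → (s, ε, ε)
All input consumed and the stack is empty.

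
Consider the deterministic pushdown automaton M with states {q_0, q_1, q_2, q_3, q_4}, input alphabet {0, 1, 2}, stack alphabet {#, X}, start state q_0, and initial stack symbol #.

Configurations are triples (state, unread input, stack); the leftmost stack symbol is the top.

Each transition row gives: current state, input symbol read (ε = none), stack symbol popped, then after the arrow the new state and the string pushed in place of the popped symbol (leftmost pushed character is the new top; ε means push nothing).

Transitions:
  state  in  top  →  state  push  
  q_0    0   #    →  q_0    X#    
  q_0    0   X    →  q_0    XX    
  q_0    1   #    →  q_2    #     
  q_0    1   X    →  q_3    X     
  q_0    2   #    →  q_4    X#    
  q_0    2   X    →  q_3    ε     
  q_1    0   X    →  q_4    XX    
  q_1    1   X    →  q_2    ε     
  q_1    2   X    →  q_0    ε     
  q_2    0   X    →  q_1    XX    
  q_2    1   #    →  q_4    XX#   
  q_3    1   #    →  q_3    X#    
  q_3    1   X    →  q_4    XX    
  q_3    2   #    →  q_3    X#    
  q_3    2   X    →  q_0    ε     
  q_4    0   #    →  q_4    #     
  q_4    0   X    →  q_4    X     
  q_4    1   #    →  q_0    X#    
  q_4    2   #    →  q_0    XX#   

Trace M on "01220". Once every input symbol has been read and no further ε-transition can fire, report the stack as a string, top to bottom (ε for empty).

X#

(q_0, 01220, #)
  read 0, top #: go to q_0, push X# → (q_0, 1220, X#)
  read 1, top X: go to q_3, push X → (q_3, 220, X#)
  read 2, top X: go to q_0, push ε → (q_0, 20, #)
  read 2, top #: go to q_4, push X# → (q_4, 0, X#)
  read 0, top X: go to q_4, push X → (q_4, ε, X#)
All input consumed in state q_4 with stack X#.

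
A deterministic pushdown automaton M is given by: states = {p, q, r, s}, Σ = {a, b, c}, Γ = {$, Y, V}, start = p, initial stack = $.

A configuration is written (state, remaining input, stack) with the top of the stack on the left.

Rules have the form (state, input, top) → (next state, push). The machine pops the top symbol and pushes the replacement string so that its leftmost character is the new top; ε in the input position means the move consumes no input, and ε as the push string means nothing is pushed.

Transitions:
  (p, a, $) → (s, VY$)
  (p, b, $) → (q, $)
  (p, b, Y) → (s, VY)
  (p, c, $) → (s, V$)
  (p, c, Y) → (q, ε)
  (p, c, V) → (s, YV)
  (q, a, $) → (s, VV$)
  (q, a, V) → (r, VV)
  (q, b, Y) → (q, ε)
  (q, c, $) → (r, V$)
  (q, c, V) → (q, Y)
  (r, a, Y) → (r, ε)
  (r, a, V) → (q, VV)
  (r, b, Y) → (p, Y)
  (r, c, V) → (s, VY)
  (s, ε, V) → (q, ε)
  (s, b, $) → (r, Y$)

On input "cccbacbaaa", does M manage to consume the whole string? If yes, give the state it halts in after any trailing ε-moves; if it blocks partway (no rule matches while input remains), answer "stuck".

q

(p, cccbacbaaa, $)
  read c, top $: go to s, push V$ → (s, ccbacbaaa, V$)
  ε-move, top V: go to q, push ε → (q, ccbacbaaa, $)
  read c, top $: go to r, push V$ → (r, cbacbaaa, V$)
  read c, top V: go to s, push VY → (s, bacbaaa, VY$)
  ε-move, top V: go to q, push ε → (q, bacbaaa, Y$)
  read b, top Y: go to q, push ε → (q, acbaaa, $)
  read a, top $: go to s, push VV$ → (s, cbaaa, VV$)
  ε-move, top V: go to q, push ε → (q, cbaaa, V$)
  read c, top V: go to q, push Y → (q, baaa, Y$)
  read b, top Y: go to q, push ε → (q, aaa, $)
  read a, top $: go to s, push VV$ → (s, aa, VV$)
  ε-move, top V: go to q, push ε → (q, aa, V$)
  read a, top V: go to r, push VV → (r, a, VV$)
  read a, top V: go to q, push VV → (q, ε, VVV$)
All input consumed; M is in state q.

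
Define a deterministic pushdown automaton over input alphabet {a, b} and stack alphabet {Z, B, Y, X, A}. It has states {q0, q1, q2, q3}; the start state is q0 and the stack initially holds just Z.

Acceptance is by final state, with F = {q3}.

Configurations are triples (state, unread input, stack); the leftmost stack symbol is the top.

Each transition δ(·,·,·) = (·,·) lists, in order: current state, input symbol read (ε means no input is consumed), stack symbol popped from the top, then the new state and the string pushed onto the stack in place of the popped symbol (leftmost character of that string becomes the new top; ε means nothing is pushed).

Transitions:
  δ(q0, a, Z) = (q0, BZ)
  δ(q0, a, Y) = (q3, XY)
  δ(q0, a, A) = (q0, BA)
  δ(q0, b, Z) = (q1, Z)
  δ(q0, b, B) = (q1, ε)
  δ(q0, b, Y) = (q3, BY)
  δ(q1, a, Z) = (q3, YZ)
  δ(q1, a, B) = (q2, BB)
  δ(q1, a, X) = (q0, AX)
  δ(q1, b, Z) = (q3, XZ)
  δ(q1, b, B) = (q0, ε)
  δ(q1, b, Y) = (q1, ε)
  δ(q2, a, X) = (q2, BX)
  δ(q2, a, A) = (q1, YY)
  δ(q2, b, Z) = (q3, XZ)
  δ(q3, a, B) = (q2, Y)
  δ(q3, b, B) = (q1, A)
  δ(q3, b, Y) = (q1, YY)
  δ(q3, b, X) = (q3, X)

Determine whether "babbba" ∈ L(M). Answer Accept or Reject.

(q0, babbba, Z)
  read b, top Z: go to q1, push Z → (q1, abbba, Z)
  read a, top Z: go to q3, push YZ → (q3, bbba, YZ)
  read b, top Y: go to q1, push YY → (q1, bba, YYZ)
  read b, top Y: go to q1, push ε → (q1, ba, YZ)
  read b, top Y: go to q1, push ε → (q1, a, Z)
  read a, top Z: go to q3, push YZ → (q3, ε, YZ)
All input consumed; state q3 ∈ F.

Accept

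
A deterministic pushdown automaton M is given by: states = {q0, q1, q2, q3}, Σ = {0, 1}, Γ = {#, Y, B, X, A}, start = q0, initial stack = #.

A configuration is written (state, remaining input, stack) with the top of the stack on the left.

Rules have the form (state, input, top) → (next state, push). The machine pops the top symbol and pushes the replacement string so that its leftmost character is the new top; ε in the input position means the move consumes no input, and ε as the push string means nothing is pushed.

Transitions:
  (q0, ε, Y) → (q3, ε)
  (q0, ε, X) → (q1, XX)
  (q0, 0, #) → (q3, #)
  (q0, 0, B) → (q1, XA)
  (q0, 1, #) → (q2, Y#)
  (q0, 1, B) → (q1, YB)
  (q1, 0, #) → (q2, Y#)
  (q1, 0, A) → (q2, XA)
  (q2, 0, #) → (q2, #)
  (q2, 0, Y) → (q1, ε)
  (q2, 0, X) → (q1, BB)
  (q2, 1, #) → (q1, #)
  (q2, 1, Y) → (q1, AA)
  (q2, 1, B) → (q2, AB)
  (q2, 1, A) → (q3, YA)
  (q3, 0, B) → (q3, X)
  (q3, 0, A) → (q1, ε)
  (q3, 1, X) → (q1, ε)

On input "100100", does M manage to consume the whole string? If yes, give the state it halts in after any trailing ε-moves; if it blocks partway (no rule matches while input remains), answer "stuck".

q1

(q0, 100100, #) ⊢ (q2, 00100, Y#) ⊢ (q1, 0100, #) ⊢ (q2, 100, Y#) ⊢ (q1, 00, AA#) ⊢ (q2, 0, XAA#) ⊢ (q1, ε, BBAA#)
All input consumed; M is in state q1.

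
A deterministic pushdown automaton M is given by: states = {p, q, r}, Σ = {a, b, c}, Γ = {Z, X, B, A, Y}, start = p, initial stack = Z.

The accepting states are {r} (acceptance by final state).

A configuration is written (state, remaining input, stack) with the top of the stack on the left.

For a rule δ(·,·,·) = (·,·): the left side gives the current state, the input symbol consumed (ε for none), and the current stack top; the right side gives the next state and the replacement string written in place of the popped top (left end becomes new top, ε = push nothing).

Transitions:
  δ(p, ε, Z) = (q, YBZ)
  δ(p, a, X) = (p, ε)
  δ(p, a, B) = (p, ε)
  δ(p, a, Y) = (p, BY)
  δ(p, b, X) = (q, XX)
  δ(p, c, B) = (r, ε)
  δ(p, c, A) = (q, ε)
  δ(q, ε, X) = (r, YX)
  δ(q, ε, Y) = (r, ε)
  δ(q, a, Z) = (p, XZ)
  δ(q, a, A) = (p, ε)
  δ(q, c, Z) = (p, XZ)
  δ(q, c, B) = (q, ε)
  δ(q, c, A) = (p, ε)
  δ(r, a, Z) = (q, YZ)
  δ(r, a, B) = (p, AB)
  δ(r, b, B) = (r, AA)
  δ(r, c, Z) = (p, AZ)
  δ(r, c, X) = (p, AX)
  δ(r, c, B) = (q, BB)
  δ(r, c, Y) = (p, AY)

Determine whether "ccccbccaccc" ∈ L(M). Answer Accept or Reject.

(p, ccccbccaccc, Z) ⊢ (q, ccccbccaccc, YBZ) ⊢ (r, ccccbccaccc, BZ) ⊢ (q, cccbccaccc, BBZ) ⊢ (q, ccbccaccc, BZ) ⊢ (q, cbccaccc, Z) ⊢ (p, bccaccc, XZ) ⊢ (q, ccaccc, XXZ) ⊢ (r, ccaccc, YXXZ) ⊢ (p, caccc, AYXXZ) ⊢ (q, accc, YXXZ) ⊢ (r, accc, XXZ)
No transition applies at (r, accc, XXZ); input not fully consumed.

Reject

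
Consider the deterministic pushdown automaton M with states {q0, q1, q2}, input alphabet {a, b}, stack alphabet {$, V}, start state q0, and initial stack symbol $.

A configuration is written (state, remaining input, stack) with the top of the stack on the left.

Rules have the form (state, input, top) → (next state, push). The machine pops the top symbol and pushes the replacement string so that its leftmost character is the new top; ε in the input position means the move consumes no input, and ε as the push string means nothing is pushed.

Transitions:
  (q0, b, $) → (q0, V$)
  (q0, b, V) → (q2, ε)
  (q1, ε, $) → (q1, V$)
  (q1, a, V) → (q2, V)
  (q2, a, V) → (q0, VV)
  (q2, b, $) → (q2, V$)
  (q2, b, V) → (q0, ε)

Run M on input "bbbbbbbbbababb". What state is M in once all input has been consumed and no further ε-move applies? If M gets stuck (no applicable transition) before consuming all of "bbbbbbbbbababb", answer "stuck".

stuck

(q0, bbbbbbbbbababb, $)
  read b, top $: go to q0, push V$ → (q0, bbbbbbbbababb, V$)
  read b, top V: go to q2, push ε → (q2, bbbbbbbababb, $)
  read b, top $: go to q2, push V$ → (q2, bbbbbbababb, V$)
  read b, top V: go to q0, push ε → (q0, bbbbbababb, $)
  read b, top $: go to q0, push V$ → (q0, bbbbababb, V$)
  read b, top V: go to q2, push ε → (q2, bbbababb, $)
  read b, top $: go to q2, push V$ → (q2, bbababb, V$)
  read b, top V: go to q0, push ε → (q0, bababb, $)
  read b, top $: go to q0, push V$ → (q0, ababb, V$)
No transition for (q0, a, top V); M blocks with input ababb remaining.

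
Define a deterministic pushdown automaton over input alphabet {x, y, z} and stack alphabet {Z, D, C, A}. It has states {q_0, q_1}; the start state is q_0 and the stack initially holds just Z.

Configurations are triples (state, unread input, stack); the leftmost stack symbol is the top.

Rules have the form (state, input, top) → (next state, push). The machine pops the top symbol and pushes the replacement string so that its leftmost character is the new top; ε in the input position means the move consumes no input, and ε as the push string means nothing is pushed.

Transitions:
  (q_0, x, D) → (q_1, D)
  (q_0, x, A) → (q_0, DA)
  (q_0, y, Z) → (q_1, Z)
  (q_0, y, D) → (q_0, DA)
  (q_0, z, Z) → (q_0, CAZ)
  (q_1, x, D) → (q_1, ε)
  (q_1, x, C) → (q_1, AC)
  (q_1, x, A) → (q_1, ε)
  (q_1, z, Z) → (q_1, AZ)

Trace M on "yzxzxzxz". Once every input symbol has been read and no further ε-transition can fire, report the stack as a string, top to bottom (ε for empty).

(q_0, yzxzxzxz, Z) ⊢ (q_1, zxzxzxz, Z) ⊢ (q_1, xzxzxz, AZ) ⊢ (q_1, zxzxz, Z) ⊢ (q_1, xzxz, AZ) ⊢ (q_1, zxz, Z) ⊢ (q_1, xz, AZ) ⊢ (q_1, z, Z) ⊢ (q_1, ε, AZ)
All input consumed in state q_1 with stack AZ.

AZ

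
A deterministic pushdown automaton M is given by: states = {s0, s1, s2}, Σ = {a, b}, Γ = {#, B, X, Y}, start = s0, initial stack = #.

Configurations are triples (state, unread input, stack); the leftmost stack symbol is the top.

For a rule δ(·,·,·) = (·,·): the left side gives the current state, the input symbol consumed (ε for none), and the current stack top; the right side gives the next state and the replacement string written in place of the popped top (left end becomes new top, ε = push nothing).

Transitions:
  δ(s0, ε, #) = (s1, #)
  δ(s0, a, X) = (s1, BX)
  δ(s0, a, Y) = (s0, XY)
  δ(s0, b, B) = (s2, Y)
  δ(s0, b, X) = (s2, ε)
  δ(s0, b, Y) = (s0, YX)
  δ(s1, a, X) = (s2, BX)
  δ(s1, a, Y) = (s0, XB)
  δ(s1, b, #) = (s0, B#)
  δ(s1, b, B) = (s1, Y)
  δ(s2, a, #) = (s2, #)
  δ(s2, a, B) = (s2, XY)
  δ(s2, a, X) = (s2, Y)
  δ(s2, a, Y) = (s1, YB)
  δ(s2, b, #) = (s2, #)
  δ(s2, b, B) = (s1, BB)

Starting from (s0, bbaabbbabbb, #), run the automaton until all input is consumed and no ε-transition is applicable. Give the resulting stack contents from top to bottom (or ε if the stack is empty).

(s0, bbaabbbabbb, #)
  ε-move, top #: go to s1, push # → (s1, bbaabbbabbb, #)
  read b, top #: go to s0, push B# → (s0, baabbbabbb, B#)
  read b, top B: go to s2, push Y → (s2, aabbbabbb, Y#)
  read a, top Y: go to s1, push YB → (s1, abbbabbb, YB#)
  read a, top Y: go to s0, push XB → (s0, bbbabbb, XBB#)
  read b, top X: go to s2, push ε → (s2, bbabbb, BB#)
  read b, top B: go to s1, push BB → (s1, babbb, BBB#)
  read b, top B: go to s1, push Y → (s1, abbb, YBB#)
  read a, top Y: go to s0, push XB → (s0, bbb, XBBB#)
  read b, top X: go to s2, push ε → (s2, bb, BBB#)
  read b, top B: go to s1, push BB → (s1, b, BBBB#)
  read b, top B: go to s1, push Y → (s1, ε, YBBB#)
All input consumed in state s1 with stack YBBB#.

YBBB#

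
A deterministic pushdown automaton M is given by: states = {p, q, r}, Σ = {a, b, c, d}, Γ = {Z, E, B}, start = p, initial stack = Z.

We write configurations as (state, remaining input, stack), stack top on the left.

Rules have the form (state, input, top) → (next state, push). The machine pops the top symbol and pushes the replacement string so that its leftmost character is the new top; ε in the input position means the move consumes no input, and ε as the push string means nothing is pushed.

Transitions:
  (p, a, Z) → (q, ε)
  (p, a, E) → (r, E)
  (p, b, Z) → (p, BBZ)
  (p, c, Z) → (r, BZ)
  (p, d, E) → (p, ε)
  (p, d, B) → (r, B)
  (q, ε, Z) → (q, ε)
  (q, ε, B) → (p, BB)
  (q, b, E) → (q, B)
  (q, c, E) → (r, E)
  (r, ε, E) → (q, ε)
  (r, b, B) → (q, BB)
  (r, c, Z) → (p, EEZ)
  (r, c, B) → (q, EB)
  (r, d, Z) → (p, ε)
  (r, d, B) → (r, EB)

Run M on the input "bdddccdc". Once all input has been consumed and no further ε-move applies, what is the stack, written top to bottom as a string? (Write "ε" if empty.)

EBBBBZ

(p, bdddccdc, Z)
  read b, top Z: go to p, push BBZ → (p, dddccdc, BBZ)
  read d, top B: go to r, push B → (r, ddccdc, BBZ)
  read d, top B: go to r, push EB → (r, dccdc, EBBZ)
  ε-move, top E: go to q, push ε → (q, dccdc, BBZ)
  ε-move, top B: go to p, push BB → (p, dccdc, BBBZ)
  read d, top B: go to r, push B → (r, ccdc, BBBZ)
  read c, top B: go to q, push EB → (q, cdc, EBBBZ)
  read c, top E: go to r, push E → (r, dc, EBBBZ)
  ε-move, top E: go to q, push ε → (q, dc, BBBZ)
  ε-move, top B: go to p, push BB → (p, dc, BBBBZ)
  read d, top B: go to r, push B → (r, c, BBBBZ)
  read c, top B: go to q, push EB → (q, ε, EBBBBZ)
All input consumed in state q with stack EBBBBZ.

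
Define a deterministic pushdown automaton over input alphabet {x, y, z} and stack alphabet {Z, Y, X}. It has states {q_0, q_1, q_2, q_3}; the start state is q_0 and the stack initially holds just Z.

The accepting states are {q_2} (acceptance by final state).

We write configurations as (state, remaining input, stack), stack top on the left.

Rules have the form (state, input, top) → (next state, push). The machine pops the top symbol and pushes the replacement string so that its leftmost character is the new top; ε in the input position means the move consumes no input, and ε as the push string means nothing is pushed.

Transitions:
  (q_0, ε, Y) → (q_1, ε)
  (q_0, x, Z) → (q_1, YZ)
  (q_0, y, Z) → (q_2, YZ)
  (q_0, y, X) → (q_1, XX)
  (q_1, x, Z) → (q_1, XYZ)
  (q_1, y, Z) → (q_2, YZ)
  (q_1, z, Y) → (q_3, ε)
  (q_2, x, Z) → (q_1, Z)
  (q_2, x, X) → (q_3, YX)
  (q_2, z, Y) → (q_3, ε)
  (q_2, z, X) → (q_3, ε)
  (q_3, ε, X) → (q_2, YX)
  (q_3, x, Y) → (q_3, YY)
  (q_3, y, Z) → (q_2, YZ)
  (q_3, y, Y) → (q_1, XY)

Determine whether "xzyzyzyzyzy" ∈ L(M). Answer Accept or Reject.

Accept

(q_0, xzyzyzyzyzy, Z) ⊢ (q_1, zyzyzyzyzy, YZ) ⊢ (q_3, yzyzyzyzy, Z) ⊢ (q_2, zyzyzyzy, YZ) ⊢ (q_3, yzyzyzy, Z) ⊢ (q_2, zyzyzy, YZ) ⊢ (q_3, yzyzy, Z) ⊢ (q_2, zyzy, YZ) ⊢ (q_3, yzy, Z) ⊢ (q_2, zy, YZ) ⊢ (q_3, y, Z) ⊢ (q_2, ε, YZ)
All input consumed; state q_2 ∈ F.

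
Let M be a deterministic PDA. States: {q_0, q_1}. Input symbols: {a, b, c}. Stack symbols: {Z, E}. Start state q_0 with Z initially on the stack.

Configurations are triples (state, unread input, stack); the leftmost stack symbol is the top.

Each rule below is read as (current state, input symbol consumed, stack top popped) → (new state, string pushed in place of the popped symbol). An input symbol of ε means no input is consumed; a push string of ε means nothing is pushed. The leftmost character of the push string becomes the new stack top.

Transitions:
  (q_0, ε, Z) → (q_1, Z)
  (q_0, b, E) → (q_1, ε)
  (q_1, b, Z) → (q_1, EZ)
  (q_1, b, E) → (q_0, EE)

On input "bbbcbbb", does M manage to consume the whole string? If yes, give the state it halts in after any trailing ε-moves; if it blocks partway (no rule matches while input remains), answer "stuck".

(q_0, bbbcbbb, Z)
  ε-move, top Z: go to q_1, push Z → (q_1, bbbcbbb, Z)
  read b, top Z: go to q_1, push EZ → (q_1, bbcbbb, EZ)
  read b, top E: go to q_0, push EE → (q_0, bcbbb, EEZ)
  read b, top E: go to q_1, push ε → (q_1, cbbb, EZ)
No transition for (q_1, c, top E); M blocks with input cbbb remaining.

stuck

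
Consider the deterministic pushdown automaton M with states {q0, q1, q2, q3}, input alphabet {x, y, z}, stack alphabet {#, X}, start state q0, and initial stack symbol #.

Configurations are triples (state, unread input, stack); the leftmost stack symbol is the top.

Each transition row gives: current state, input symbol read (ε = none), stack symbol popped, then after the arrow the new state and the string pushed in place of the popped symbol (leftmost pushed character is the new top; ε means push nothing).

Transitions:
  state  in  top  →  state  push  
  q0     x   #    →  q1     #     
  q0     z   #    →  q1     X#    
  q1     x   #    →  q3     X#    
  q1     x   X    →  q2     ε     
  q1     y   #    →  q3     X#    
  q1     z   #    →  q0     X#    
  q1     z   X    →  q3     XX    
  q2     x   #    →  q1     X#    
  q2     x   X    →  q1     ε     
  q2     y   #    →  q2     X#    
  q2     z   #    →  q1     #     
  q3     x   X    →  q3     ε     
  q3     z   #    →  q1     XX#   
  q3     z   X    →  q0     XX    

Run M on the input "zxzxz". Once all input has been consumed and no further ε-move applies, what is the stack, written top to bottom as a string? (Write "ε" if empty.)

(q0, zxzxz, #) ⊢ (q1, xzxz, X#) ⊢ (q2, zxz, #) ⊢ (q1, xz, #) ⊢ (q3, z, X#) ⊢ (q0, ε, XX#)
All input consumed in state q0 with stack XX#.

XX#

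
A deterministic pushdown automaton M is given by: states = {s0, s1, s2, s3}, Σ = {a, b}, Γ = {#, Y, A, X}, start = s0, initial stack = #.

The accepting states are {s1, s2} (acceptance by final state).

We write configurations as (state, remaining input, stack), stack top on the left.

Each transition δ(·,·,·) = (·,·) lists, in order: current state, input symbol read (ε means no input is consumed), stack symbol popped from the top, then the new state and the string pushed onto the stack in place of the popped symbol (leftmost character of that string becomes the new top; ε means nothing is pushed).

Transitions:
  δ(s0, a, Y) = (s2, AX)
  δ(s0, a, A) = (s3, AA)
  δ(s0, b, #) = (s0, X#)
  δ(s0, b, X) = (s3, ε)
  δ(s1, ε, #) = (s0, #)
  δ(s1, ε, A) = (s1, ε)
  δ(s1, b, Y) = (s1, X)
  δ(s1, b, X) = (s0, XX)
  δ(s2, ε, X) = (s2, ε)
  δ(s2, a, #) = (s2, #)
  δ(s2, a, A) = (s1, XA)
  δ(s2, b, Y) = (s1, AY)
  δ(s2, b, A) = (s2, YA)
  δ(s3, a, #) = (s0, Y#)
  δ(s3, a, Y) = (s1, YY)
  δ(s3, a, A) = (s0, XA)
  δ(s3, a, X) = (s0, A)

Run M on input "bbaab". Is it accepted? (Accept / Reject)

(s0, bbaab, #)
  read b, top #: go to s0, push X# → (s0, baab, X#)
  read b, top X: go to s3, push ε → (s3, aab, #)
  read a, top #: go to s0, push Y# → (s0, ab, Y#)
  read a, top Y: go to s2, push AX → (s2, b, AX#)
  read b, top A: go to s2, push YA → (s2, ε, YAX#)
All input consumed; state s2 ∈ F.

Accept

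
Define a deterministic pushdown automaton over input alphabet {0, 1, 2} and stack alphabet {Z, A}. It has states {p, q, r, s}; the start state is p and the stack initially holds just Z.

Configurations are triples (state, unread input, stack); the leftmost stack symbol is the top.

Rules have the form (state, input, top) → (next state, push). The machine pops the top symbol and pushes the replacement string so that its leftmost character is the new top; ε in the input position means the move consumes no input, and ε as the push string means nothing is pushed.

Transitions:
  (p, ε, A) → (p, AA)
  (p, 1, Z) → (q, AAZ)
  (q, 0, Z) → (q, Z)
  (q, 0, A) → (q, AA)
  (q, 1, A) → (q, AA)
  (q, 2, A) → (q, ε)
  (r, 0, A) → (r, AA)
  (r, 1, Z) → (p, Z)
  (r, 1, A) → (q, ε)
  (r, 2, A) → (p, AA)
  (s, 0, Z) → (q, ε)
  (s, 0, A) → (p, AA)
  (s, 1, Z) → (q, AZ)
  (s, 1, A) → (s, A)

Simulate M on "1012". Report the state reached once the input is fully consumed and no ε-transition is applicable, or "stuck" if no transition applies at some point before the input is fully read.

(p, 1012, Z)
  read 1, top Z: go to q, push AAZ → (q, 012, AAZ)
  read 0, top A: go to q, push AA → (q, 12, AAAZ)
  read 1, top A: go to q, push AA → (q, 2, AAAAZ)
  read 2, top A: go to q, push ε → (q, ε, AAAZ)
All input consumed; M is in state q.

q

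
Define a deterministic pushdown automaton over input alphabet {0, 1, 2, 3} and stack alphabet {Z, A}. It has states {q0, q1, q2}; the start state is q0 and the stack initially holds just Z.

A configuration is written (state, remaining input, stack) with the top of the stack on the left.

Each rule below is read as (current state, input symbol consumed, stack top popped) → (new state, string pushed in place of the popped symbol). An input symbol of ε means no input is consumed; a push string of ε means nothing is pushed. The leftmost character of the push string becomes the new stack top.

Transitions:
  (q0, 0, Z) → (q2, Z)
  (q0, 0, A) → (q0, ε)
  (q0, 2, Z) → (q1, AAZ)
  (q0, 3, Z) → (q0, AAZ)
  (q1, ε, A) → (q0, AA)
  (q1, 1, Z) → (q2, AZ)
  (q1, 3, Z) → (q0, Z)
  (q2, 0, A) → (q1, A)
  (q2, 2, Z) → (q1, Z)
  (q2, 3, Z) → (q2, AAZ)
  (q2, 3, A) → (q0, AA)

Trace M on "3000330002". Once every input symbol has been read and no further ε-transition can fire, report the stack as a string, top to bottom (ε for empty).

AAAZ

(q0, 3000330002, Z)
  read 3, top Z: go to q0, push AAZ → (q0, 000330002, AAZ)
  read 0, top A: go to q0, push ε → (q0, 00330002, AZ)
  read 0, top A: go to q0, push ε → (q0, 0330002, Z)
  read 0, top Z: go to q2, push Z → (q2, 330002, Z)
  read 3, top Z: go to q2, push AAZ → (q2, 30002, AAZ)
  read 3, top A: go to q0, push AA → (q0, 0002, AAAZ)
  read 0, top A: go to q0, push ε → (q0, 002, AAZ)
  read 0, top A: go to q0, push ε → (q0, 02, AZ)
  read 0, top A: go to q0, push ε → (q0, 2, Z)
  read 2, top Z: go to q1, push AAZ → (q1, ε, AAZ)
  ε-move, top A: go to q0, push AA → (q0, ε, AAAZ)
All input consumed in state q0 with stack AAAZ.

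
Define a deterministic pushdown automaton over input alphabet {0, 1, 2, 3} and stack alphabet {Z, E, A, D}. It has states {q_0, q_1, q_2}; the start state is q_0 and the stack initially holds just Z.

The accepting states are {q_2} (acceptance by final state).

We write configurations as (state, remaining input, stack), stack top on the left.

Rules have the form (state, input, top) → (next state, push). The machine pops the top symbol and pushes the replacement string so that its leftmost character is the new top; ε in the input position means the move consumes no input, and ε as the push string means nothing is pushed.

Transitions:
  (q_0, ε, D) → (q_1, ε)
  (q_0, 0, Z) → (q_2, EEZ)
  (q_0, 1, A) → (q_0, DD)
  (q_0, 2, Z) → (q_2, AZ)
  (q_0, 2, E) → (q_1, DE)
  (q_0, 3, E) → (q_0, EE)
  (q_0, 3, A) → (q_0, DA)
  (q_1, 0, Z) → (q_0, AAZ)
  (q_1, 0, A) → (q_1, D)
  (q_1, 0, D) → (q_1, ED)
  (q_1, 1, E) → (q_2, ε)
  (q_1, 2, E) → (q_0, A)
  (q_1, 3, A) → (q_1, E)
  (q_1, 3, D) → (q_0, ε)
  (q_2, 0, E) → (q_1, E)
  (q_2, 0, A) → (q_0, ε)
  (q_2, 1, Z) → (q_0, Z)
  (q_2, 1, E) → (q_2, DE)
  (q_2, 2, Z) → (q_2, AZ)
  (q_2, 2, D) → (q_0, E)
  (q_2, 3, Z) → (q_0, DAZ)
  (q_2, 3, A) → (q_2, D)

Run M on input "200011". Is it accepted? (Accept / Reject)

(q_0, 200011, Z) ⊢ (q_2, 00011, AZ) ⊢ (q_0, 0011, Z) ⊢ (q_2, 011, EEZ) ⊢ (q_1, 11, EEZ) ⊢ (q_2, 1, EZ) ⊢ (q_2, ε, DEZ)
All input consumed; state q_2 ∈ F.

Accept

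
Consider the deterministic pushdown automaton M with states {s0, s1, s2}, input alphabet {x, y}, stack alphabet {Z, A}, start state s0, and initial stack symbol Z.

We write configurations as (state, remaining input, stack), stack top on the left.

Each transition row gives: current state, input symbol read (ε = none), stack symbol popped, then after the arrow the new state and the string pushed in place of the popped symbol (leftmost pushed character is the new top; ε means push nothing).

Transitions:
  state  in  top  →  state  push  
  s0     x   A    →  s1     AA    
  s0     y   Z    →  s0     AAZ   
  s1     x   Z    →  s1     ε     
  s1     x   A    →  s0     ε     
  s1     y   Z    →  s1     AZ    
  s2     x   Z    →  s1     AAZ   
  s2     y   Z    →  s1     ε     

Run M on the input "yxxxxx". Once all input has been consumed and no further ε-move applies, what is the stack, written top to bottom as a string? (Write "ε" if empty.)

(s0, yxxxxx, Z)
  read y, top Z: go to s0, push AAZ → (s0, xxxxx, AAZ)
  read x, top A: go to s1, push AA → (s1, xxxx, AAAZ)
  read x, top A: go to s0, push ε → (s0, xxx, AAZ)
  read x, top A: go to s1, push AA → (s1, xx, AAAZ)
  read x, top A: go to s0, push ε → (s0, x, AAZ)
  read x, top A: go to s1, push AA → (s1, ε, AAAZ)
All input consumed in state s1 with stack AAAZ.

AAAZ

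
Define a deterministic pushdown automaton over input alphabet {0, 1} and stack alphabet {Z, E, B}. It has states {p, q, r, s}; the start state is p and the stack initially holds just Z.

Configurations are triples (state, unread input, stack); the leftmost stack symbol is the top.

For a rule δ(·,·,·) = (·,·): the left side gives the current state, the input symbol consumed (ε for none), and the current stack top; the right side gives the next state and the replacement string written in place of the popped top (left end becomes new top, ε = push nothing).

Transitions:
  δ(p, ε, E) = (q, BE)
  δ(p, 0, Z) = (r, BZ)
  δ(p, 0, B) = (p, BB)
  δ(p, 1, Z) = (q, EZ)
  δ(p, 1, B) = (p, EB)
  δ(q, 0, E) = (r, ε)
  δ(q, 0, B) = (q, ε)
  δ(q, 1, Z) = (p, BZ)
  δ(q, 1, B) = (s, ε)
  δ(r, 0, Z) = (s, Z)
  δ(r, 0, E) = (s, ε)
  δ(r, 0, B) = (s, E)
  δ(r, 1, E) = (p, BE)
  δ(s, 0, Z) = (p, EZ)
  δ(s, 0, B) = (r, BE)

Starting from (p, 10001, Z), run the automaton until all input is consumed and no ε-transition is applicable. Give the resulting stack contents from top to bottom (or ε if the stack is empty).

EZ

(p, 10001, Z)
  read 1, top Z: go to q, push EZ → (q, 0001, EZ)
  read 0, top E: go to r, push ε → (r, 001, Z)
  read 0, top Z: go to s, push Z → (s, 01, Z)
  read 0, top Z: go to p, push EZ → (p, 1, EZ)
  ε-move, top E: go to q, push BE → (q, 1, BEZ)
  read 1, top B: go to s, push ε → (s, ε, EZ)
All input consumed in state s with stack EZ.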